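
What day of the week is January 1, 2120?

Doomsday rule: the anchor day for the 2100s is Sunday. For year 20: 20÷12 = 1 r 8, and 8÷4 = 2, so 1+8+2 = 11.
Sunday + 11 ≡ Thursday — that's 2120's doomsday.
In January the doomsday date is Jan 4 (2120 is a leap year (divisible by 4)).
Jan 1 is 3 days before Jan 4; 3 mod 7 = 3, so Thursday − 3 = Monday.

Monday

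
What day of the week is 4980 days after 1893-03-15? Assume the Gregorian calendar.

First find the weekday of Mar 15, 1893. Doomsday rule: the anchor day for the 1800s is Friday. For year 93: 93÷12 = 7 r 9, and 9÷4 = 2, so 7+9+2 = 18.
Friday + 18 ≡ Tuesday — that's 1893's doomsday.
In March the doomsday date is Mar 14.
Mar 15 is 1 day after Mar 14; 1 mod 7 = 1, so Tuesday + 1 = Wednesday.
4980 mod 7 = 3, so 4980 days after a Wednesday is Wednesday + 3 = Saturday.

Saturday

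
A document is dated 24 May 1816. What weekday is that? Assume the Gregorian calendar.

Friday

Doomsday rule: the anchor day for the 1800s is Friday. For year 16: 16÷12 = 1 r 4, and 4÷4 = 1, so 1+4+1 = 6.
Friday + 6 ≡ Thursday — that's 1816's doomsday.
In May the doomsday date is May 9.
May 24 is 15 days after May 9; 15 mod 7 = 1, so Thursday + 1 = Friday.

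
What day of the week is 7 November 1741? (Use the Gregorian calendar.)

Doomsday rule: the anchor day for the 1700s is Sunday. For year 41: 41÷12 = 3 r 5, and 5÷4 = 1, so 3+5+1 = 9.
Sunday + 9 ≡ Tuesday — that's 1741's doomsday.
In November the doomsday date is Nov 7.
Nov 7 is the doomsday itself: Tuesday.

Tuesday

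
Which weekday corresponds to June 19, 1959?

Friday

Doomsday rule: the anchor day for the 1900s is Wednesday. For year 59: 59÷12 = 4 r 11, and 11÷4 = 2, so 4+11+2 = 17.
Wednesday + 17 ≡ Saturday — that's 1959's doomsday.
In June the doomsday date is Jun 6.
Jun 19 is 13 days after Jun 6; 13 mod 7 = 6, so Saturday + 6 = Friday.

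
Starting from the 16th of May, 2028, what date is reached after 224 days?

May has 31 days: +16 → Jun 1, 2028 (208 left).
Jun has 30 days: +30 → Jul 1, 2028 (178 left).
Jul has 31 days: +31 → Aug 1, 2028 (147 left).
Aug has 31 days: +31 → Sep 1, 2028 (116 left).
Sep has 30 days: +30 → Oct 1, 2028 (86 left).
Oct has 31 days: +31 → Nov 1, 2028 (55 left).
Nov has 30 days: +30 → Dec 1, 2028 (25 left).
+25 → Dec 26, 2028.

December 26, 2028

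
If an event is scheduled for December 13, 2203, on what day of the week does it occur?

Doomsday rule: the anchor day for the 2200s is Friday. For year 03: 3÷12 = 0 r 3, and 3÷4 = 0, so 0+3+0 = 3.
Friday + 3 ≡ Monday — that's 2203's doomsday.
In December the doomsday date is Dec 12.
Dec 13 is 1 day after Dec 12; 1 mod 7 = 1, so Monday + 1 = Tuesday.

Tuesday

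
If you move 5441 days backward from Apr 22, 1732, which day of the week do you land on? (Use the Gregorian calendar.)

First find the weekday of Apr 22, 1732. Doomsday rule: the anchor day for the 1700s is Sunday. For year 32: 32÷12 = 2 r 8, and 8÷4 = 2, so 2+8+2 = 12.
Sunday + 12 ≡ Friday — that's 1732's doomsday.
In April the doomsday date is Apr 4.
Apr 22 is 18 days after Apr 4; 18 mod 7 = 4, so Friday + 4 = Tuesday.
5441 mod 7 = 2, so 5441 days before a Tuesday is Tuesday − 2 = Sunday.

Sunday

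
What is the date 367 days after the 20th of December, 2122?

December 22, 2123

Dec has 31 days: +12 → Jan 1, 2123 (355 left).
Jan has 31 days: +31 → Feb 1, 2123 (324 left).
Feb has 28 days: +28 → Mar 1, 2123 (296 left).
Mar has 31 days: +31 → Apr 1, 2123 (265 left).
Apr has 30 days: +30 → May 1, 2123 (235 left).
May has 31 days: +31 → Jun 1, 2123 (204 left).
Jun has 30 days: +30 → Jul 1, 2123 (174 left).
Jul has 31 days: +31 → Aug 1, 2123 (143 left).
Aug has 31 days: +31 → Sep 1, 2123 (112 left).
Sep has 30 days: +30 → Oct 1, 2123 (82 left).
Oct has 31 days: +31 → Nov 1, 2123 (51 left).
Nov has 30 days: +30 → Dec 1, 2123 (21 left).
+21 → Dec 22, 2123.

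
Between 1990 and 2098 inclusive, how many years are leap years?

Multiples of 4 in [1990,2098]: 27.
Of those, multiples of 100: 1 (not leap unless ÷400).
Multiples of 400: 1.
Leap years = 27 − 1 + 1 = 27.

27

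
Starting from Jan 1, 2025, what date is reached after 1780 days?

+365 (one year) → Jan 1, 2026 (1415 left).
+365 (one year) → Jan 1, 2027 (1050 left).
+365 (one year) → Jan 1, 2028 (685 left).
+366 (one year; includes Feb 29, 2028) → Jan 1, 2029 (319 left).
Jan has 31 days: +31 → Feb 1, 2029 (288 left).
Feb has 28 days: +28 → Mar 1, 2029 (260 left).
Mar has 31 days: +31 → Apr 1, 2029 (229 left).
Apr has 30 days: +30 → May 1, 2029 (199 left).
May has 31 days: +31 → Jun 1, 2029 (168 left).
Jun has 30 days: +30 → Jul 1, 2029 (138 left).
Jul has 31 days: +31 → Aug 1, 2029 (107 left).
Aug has 31 days: +31 → Sep 1, 2029 (76 left).
Sep has 30 days: +30 → Oct 1, 2029 (46 left).
Oct has 31 days: +31 → Nov 1, 2029 (15 left).
+15 → Nov 16, 2029.

November 16, 2029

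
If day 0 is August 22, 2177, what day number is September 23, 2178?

Aug 22, 2177 → Sep 22, 2177: 31 days (August has 31).
Sep 22, 2177 → Oct 22, 2177: 30 days (September has 30).
Oct 22, 2177 → Nov 22, 2177: 31 days (October has 31).
Nov 22, 2177 → Dec 22, 2177: 30 days (November has 30).
Dec 22, 2177 → Jan 22, 2178: 31 days (December has 31).
Jan 22, 2178 → Feb 22, 2178: 31 days (January has 31).
Feb 22, 2178 → Mar 22, 2178: 28 days (February has 28).
Mar 22, 2178 → Apr 22, 2178: 31 days (March has 31).
Apr 22, 2178 → May 22, 2178: 30 days (April has 30).
May 22, 2178 → Jun 22, 2178: 31 days (May has 31).
Jun 22, 2178 → Jul 22, 2178: 30 days (June has 30).
Jul 22, 2178 → Aug 22, 2178: 31 days (July has 31).
Aug 22, 2178 → Sep 22, 2178: 31 days (August has 31).
Sep 22, 2178 → Sep 23, 2178: 1 days.
Total: 397 days.

397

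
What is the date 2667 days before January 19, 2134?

October 1, 2126

−365 (one year) → Jan 19, 2133 (2302 left).
−366 (one year; includes Feb 29, 2132) → Jan 19, 2132 (1936 left).
−365 (one year) → Jan 19, 2131 (1571 left).
−365 (one year) → Jan 19, 2130 (1206 left).
−365 (one year) → Jan 19, 2129 (841 left).
−366 (one year; includes Feb 29, 2128) → Jan 19, 2128 (475 left).
−365 (one year) → Jan 19, 2127 (110 left).
−19 → Dec 31, 2126 (end of Dec, 31 days; 91 left).
−31 → Nov 30, 2126 (end of Nov, 30 days; 60 left).
−30 → Oct 31, 2126 (end of Oct, 31 days; 30 left).
−30 → Oct 1, 2126.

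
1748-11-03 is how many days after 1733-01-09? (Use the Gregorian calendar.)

Jan 9, 1733 → Jan 9, 1734: 365 days.
Jan 9, 1734 → Jan 9, 1735: 365 days.
Jan 9, 1735 → Jan 9, 1736: 365 days.
Jan 9, 1736 → Jan 9, 1737: 366 days (Feb 29, 1736 is in that span).
Jan 9, 1737 → Jan 9, 1738: 365 days.
Jan 9, 1738 → Jan 9, 1739: 365 days.
Jan 9, 1739 → Jan 9, 1740: 365 days.
Jan 9, 1740 → Jan 9, 1741: 366 days (Feb 29, 1740 is in that span).
Jan 9, 1741 → Jan 9, 1742: 365 days.
Jan 9, 1742 → Jan 9, 1743: 365 days.
Jan 9, 1743 → Jan 9, 1744: 365 days.
Jan 9, 1744 → Jan 9, 1745: 366 days (Feb 29, 1744 is in that span).
Jan 9, 1745 → Jan 9, 1746: 365 days.
Jan 9, 1746 → Jan 9, 1747: 365 days.
Jan 9, 1747 → Jan 9, 1748: 365 days.
Jan 9, 1748 → Feb 9, 1748: 31 days (January has 31).
Feb 9, 1748 → Mar 9, 1748: 29 days (February has 29).
Mar 9, 1748 → Apr 9, 1748: 31 days (March has 31).
Apr 9, 1748 → May 9, 1748: 30 days (April has 30).
May 9, 1748 → Jun 9, 1748: 31 days (May has 31).
Jun 9, 1748 → Jul 9, 1748: 30 days (June has 30).
Jul 9, 1748 → Aug 9, 1748: 31 days (July has 31).
Aug 9, 1748 → Sep 9, 1748: 31 days (August has 31).
Sep 9, 1748 → Oct 9, 1748: 30 days (September has 30).
Oct 9, 1748 → Nov 3, 1748: 25 days.
Total: 5777 days.

5777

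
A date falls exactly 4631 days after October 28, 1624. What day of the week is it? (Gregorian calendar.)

Oct 28, 1624 is a Monday.
4631 mod 7 = 4, so 4631 days after a Monday is Monday + 4 = Friday.

Friday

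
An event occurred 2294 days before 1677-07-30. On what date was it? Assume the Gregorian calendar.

−365 (one year) → Jul 30, 1676 (1929 left).
−366 (one year; includes Feb 29, 1676) → Jul 30, 1675 (1563 left).
−365 (one year) → Jul 30, 1674 (1198 left).
−365 (one year) → Jul 30, 1673 (833 left).
−365 (one year) → Jul 30, 1672 (468 left).
−366 (one year; includes Feb 29, 1672) → Jul 30, 1671 (102 left).
−30 → Jun 30, 1671 (end of Jun, 30 days; 72 left).
−30 → May 31, 1671 (end of May, 31 days; 42 left).
−31 → Apr 30, 1671 (end of Apr, 30 days; 11 left).
−11 → Apr 19, 1671.

April 19, 1671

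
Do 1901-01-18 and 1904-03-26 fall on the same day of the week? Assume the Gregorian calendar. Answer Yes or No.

From Jan 18, 1901 to Mar 26, 1904 is 1163 days.
1163 mod 7 = 1, so they are different weekdays.
(Jan 18, 1901 is a Friday; Mar 26, 1904 is a Saturday.)

No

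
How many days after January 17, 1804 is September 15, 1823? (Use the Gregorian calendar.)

7181

Jan 17, 1804 → Jan 17, 1805: 366 days (Feb 29, 1804 is in that span).
Jan 17, 1805 → Jan 17, 1806: 365 days.
Jan 17, 1806 → Jan 17, 1807: 365 days.
Jan 17, 1807 → Jan 17, 1808: 365 days.
Jan 17, 1808 → Jan 17, 1809: 366 days (Feb 29, 1808 is in that span).
Jan 17, 1809 → Jan 17, 1810: 365 days.
Jan 17, 1810 → Jan 17, 1811: 365 days.
Jan 17, 1811 → Jan 17, 1812: 365 days.
Jan 17, 1812 → Jan 17, 1813: 366 days (Feb 29, 1812 is in that span).
Jan 17, 1813 → Jan 17, 1814: 365 days.
Jan 17, 1814 → Jan 17, 1815: 365 days.
Jan 17, 1815 → Jan 17, 1816: 365 days.
Jan 17, 1816 → Jan 17, 1817: 366 days (Feb 29, 1816 is in that span).
Jan 17, 1817 → Jan 17, 1818: 365 days.
Jan 17, 1818 → Jan 17, 1819: 365 days.
Jan 17, 1819 → Jan 17, 1820: 365 days.
Jan 17, 1820 → Jan 17, 1821: 366 days (Feb 29, 1820 is in that span).
Jan 17, 1821 → Jan 17, 1822: 365 days.
Jan 17, 1822 → Jan 17, 1823: 365 days.
Jan 17, 1823 → Feb 17, 1823: 31 days (January has 31).
Feb 17, 1823 → Mar 17, 1823: 28 days (February has 28).
Mar 17, 1823 → Apr 17, 1823: 31 days (March has 31).
Apr 17, 1823 → May 17, 1823: 30 days (April has 30).
May 17, 1823 → Jun 17, 1823: 31 days (May has 31).
Jun 17, 1823 → Jul 17, 1823: 30 days (June has 30).
Jul 17, 1823 → Aug 17, 1823: 31 days (July has 31).
Aug 17, 1823 → Sep 15, 1823: 29 days.
Total: 7181 days.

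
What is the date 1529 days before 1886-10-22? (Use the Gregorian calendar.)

August 15, 1882

−365 (one year) → Oct 22, 1885 (1164 left).
−365 (one year) → Oct 22, 1884 (799 left).
−366 (one year; includes Feb 29, 1884) → Oct 22, 1883 (433 left).
−365 (one year) → Oct 22, 1882 (68 left).
−22 → Sep 30, 1882 (end of Sep, 30 days; 46 left).
−30 → Aug 31, 1882 (end of Aug, 31 days; 16 left).
−16 → Aug 15, 1882.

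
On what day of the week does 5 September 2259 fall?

Doomsday rule: the anchor day for the 2200s is Friday. For year 59: 59÷12 = 4 r 11, and 11÷4 = 2, so 4+11+2 = 17.
Friday + 17 ≡ Monday — that's 2259's doomsday.
In September the doomsday date is Sep 5.
Sep 5 is the doomsday itself: Monday.

Monday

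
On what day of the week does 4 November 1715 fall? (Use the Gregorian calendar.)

Doomsday rule: the anchor day for the 1700s is Sunday. For year 15: 15÷12 = 1 r 3, and 3÷4 = 0, so 1+3+0 = 4.
Sunday + 4 ≡ Thursday — that's 1715's doomsday.
In November the doomsday date is Nov 7.
Nov 4 is 3 days before Nov 7; 3 mod 7 = 3, so Thursday − 3 = Monday.

Monday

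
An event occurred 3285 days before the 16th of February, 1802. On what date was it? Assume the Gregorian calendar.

−365 (one year) → Feb 16, 1801 (2920 left).
−365 (one year) → Feb 16, 1800 (2555 left).
−365 (one year) → Feb 16, 1799 (2190 left).
−365 (one year) → Feb 16, 1798 (1825 left).
−365 (one year) → Feb 16, 1797 (1460 left).
−366 (one year; includes Feb 29, 1796) → Feb 16, 1796 (1094 left).
−365 (one year) → Feb 16, 1795 (729 left).
−365 (one year) → Feb 16, 1794 (364 left).
−16 → Jan 31, 1794 (end of Jan, 31 days; 348 left).
−31 → Dec 31, 1793 (end of Dec, 31 days; 317 left).
−31 → Nov 30, 1793 (end of Nov, 30 days; 286 left).
−30 → Oct 31, 1793 (end of Oct, 31 days; 256 left).
−31 → Sep 30, 1793 (end of Sep, 30 days; 225 left).
−30 → Aug 31, 1793 (end of Aug, 31 days; 195 left).
−31 → Jul 31, 1793 (end of Jul, 31 days; 164 left).
−31 → Jun 30, 1793 (end of Jun, 30 days; 133 left).
−30 → May 31, 1793 (end of May, 31 days; 103 left).
−31 → Apr 30, 1793 (end of Apr, 30 days; 72 left).
−30 → Mar 31, 1793 (end of Mar, 31 days; 42 left).
−31 → Feb 28, 1793 (end of Feb, 28 days; 11 left).
−11 → Feb 17, 1793.

February 17, 1793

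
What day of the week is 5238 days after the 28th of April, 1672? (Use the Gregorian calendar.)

First find the weekday of Apr 28, 1672. Doomsday rule: the anchor day for the 1600s is Tuesday. For year 72: 72÷12 = 6 r 0, and 0÷4 = 0, so 6+0+0 = 6.
Tuesday + 6 ≡ Monday — that's 1672's doomsday.
In April the doomsday date is Apr 4.
Apr 28 is 24 days after Apr 4; 24 mod 7 = 3, so Monday + 3 = Thursday.
5238 mod 7 = 2, so 5238 days after a Thursday is Thursday + 2 = Saturday.

Saturday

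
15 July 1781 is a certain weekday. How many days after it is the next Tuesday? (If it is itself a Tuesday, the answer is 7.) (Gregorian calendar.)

Jul 15, 1781 is a Sunday.
From Sunday to the next Tuesday is 2 days.

2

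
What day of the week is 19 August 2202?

Thursday

Doomsday rule: the anchor day for the 2200s is Friday. For year 02: 2÷12 = 0 r 2, and 2÷4 = 0, so 0+2+0 = 2.
Friday + 2 ≡ Sunday — that's 2202's doomsday.
In August the doomsday date is Aug 8.
Aug 19 is 11 days after Aug 8; 11 mod 7 = 4, so Sunday + 4 = Thursday.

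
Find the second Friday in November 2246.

November 13, 2246

November 1, 2246 is a Sunday.
The first Friday is therefore November 6 (5 days later).
The second Friday is 6 + 1×7 = November 13.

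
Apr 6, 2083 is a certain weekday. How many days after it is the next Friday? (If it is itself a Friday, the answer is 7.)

3

Apr 6, 2083 is a Tuesday.
From Tuesday to the next Friday is 3 days.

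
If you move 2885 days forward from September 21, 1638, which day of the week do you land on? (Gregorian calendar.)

Wednesday

Sep 21, 1638 is a Tuesday.
2885 mod 7 = 1, so 2885 days after a Tuesday is Tuesday + 1 = Wednesday.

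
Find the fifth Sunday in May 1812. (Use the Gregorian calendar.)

May 31, 1812

May 1, 1812 is a Friday.
The first Sunday is therefore May 3 (2 days later).
The fifth Sunday is 3 + 4×7 = May 31.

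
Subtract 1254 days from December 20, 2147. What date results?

−365 (one year) → Dec 20, 2146 (889 left).
−365 (one year) → Dec 20, 2145 (524 left).
−365 (one year) → Dec 20, 2144 (159 left).
−20 → Nov 30, 2144 (end of Nov, 30 days; 139 left).
−30 → Oct 31, 2144 (end of Oct, 31 days; 109 left).
−31 → Sep 30, 2144 (end of Sep, 30 days; 78 left).
−30 → Aug 31, 2144 (end of Aug, 31 days; 48 left).
−31 → Jul 31, 2144 (end of Jul, 31 days; 17 left).
−17 → Jul 14, 2144.

July 14, 2144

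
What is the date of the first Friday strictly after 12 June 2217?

June 13, 2217

Jun 12, 2217 is a Thursday.
From Thursday to the next Friday is 1 day.
Jun 12, 2217 + 1 = Jun 13, 2217.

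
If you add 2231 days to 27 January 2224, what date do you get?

March 7, 2230

+366 (one year; includes Feb 29, 2224) → Jan 27, 2225 (1865 left).
+365 (one year) → Jan 27, 2226 (1500 left).
+365 (one year) → Jan 27, 2227 (1135 left).
+365 (one year) → Jan 27, 2228 (770 left).
+366 (one year; includes Feb 29, 2228) → Jan 27, 2229 (404 left).
+365 (one year) → Jan 27, 2230 (39 left).
Jan has 31 days: +5 → Feb 1, 2230 (34 left).
Feb has 28 days: +28 → Mar 1, 2230 (6 left).
+6 → Mar 7, 2230.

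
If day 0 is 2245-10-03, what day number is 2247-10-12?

Oct 3, 2245 → Oct 3, 2246: 365 days.
Oct 3, 2246 → Nov 3, 2246: 31 days (October has 31).
Nov 3, 2246 → Dec 3, 2246: 30 days (November has 30).
Dec 3, 2246 → Jan 3, 2247: 31 days (December has 31).
Jan 3, 2247 → Feb 3, 2247: 31 days (January has 31).
Feb 3, 2247 → Mar 3, 2247: 28 days (February has 28).
Mar 3, 2247 → Apr 3, 2247: 31 days (March has 31).
Apr 3, 2247 → May 3, 2247: 30 days (April has 30).
May 3, 2247 → Jun 3, 2247: 31 days (May has 31).
Jun 3, 2247 → Jul 3, 2247: 30 days (June has 30).
Jul 3, 2247 → Aug 3, 2247: 31 days (July has 31).
Aug 3, 2247 → Sep 3, 2247: 31 days (August has 31).
Sep 3, 2247 → Oct 3, 2247: 30 days (September has 30).
Oct 3, 2247 → Oct 12, 2247: 9 days.
Total: 739 days.

739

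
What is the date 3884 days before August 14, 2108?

−366 (one year; includes Feb 29, 2108) → Aug 14, 2107 (3518 left).
−365 (one year) → Aug 14, 2106 (3153 left).
−365 (one year) → Aug 14, 2105 (2788 left).
−365 (one year) → Aug 14, 2104 (2423 left).
−366 (one year; includes Feb 29, 2104) → Aug 14, 2103 (2057 left).
−365 (one year) → Aug 14, 2102 (1692 left).
−365 (one year) → Aug 14, 2101 (1327 left).
−365 (one year) → Aug 14, 2100 (962 left).
−365 (one year) → Aug 14, 2099 (597 left).
−365 (one year) → Aug 14, 2098 (232 left).
−14 → Jul 31, 2098 (end of Jul, 31 days; 218 left).
−31 → Jun 30, 2098 (end of Jun, 30 days; 187 left).
−30 → May 31, 2098 (end of May, 31 days; 157 left).
−31 → Apr 30, 2098 (end of Apr, 30 days; 126 left).
−30 → Mar 31, 2098 (end of Mar, 31 days; 96 left).
−31 → Feb 28, 2098 (end of Feb, 28 days; 65 left).
−28 → Jan 31, 2098 (end of Jan, 31 days; 37 left).
−31 → Dec 31, 2097 (end of Dec, 31 days; 6 left).
−6 → Dec 25, 2097.

December 25, 2097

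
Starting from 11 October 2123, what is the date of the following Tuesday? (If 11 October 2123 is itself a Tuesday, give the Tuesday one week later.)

October 12, 2123

Oct 11, 2123 is a Monday.
From Monday to the next Tuesday is 1 day.
Oct 11, 2123 + 1 = Oct 12, 2123.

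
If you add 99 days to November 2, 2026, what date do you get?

Nov has 30 days: +29 → Dec 1, 2026 (70 left).
Dec has 31 days: +31 → Jan 1, 2027 (39 left).
Jan has 31 days: +31 → Feb 1, 2027 (8 left).
+8 → Feb 9, 2027.

February 9, 2027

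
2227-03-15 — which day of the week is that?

Doomsday rule: the anchor day for the 2200s is Friday. For year 27: 27÷12 = 2 r 3, and 3÷4 = 0, so 2+3+0 = 5.
Friday + 5 ≡ Wednesday — that's 2227's doomsday.
In March the doomsday date is Mar 14.
Mar 15 is 1 day after Mar 14; 1 mod 7 = 1, so Wednesday + 1 = Thursday.

Thursday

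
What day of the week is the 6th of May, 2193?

Doomsday rule: the anchor day for the 2100s is Sunday. For year 93: 93÷12 = 7 r 9, and 9÷4 = 2, so 7+9+2 = 18.
Sunday + 18 ≡ Thursday — that's 2193's doomsday.
In May the doomsday date is May 9.
May 6 is 3 days before May 9; 3 mod 7 = 3, so Thursday − 3 = Monday.

Monday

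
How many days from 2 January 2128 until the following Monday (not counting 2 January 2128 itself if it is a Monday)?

3

Jan 2, 2128 is a Friday.
From Friday to the next Monday is 3 days.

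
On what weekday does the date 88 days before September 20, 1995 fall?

Saturday

First find the weekday of Sep 20, 1995. Doomsday rule: the anchor day for the 1900s is Wednesday. For year 95: 95÷12 = 7 r 11, and 11÷4 = 2, so 7+11+2 = 20.
Wednesday + 20 ≡ Tuesday — that's 1995's doomsday.
In September the doomsday date is Sep 5.
Sep 20 is 15 days after Sep 5; 15 mod 7 = 1, so Tuesday + 1 = Wednesday.
88 mod 7 = 4, so 88 days before a Wednesday is Wednesday − 4 = Saturday.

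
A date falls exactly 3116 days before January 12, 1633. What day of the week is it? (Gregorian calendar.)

First find the weekday of Jan 12, 1633. Doomsday rule: the anchor day for the 1600s is Tuesday. For year 33: 33÷12 = 2 r 9, and 9÷4 = 2, so 2+9+2 = 13.
Tuesday + 13 ≡ Monday — that's 1633's doomsday.
In January the doomsday date is Jan 3 (1633 is not a leap year).
Jan 12 is 9 days after Jan 3; 9 mod 7 = 2, so Monday + 2 = Wednesday.
3116 mod 7 = 1, so 3116 days before a Wednesday is Wednesday − 1 = Tuesday.

Tuesday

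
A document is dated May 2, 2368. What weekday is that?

Doomsday rule: the anchor day for the 2300s is Wednesday. For year 68: 68÷12 = 5 r 8, and 8÷4 = 2, so 5+8+2 = 15.
Wednesday + 15 ≡ Thursday — that's 2368's doomsday.
In May the doomsday date is May 9.
May 2 is 7 days before May 9; 7 mod 7 = 0, so Thursday − 0 = Thursday.

Thursday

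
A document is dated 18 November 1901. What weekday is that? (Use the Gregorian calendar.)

Monday

January 1, 1901 is a Tuesday.
Jan 1, 1901 → Feb 1, 1901: 31 days (January has 31).
Feb 1, 1901 → Mar 1, 1901: 28 days (February has 28).
Mar 1, 1901 → Apr 1, 1901: 31 days (March has 31).
Apr 1, 1901 → May 1, 1901: 30 days (April has 30).
May 1, 1901 → Jun 1, 1901: 31 days (May has 31).
Jun 1, 1901 → Jul 1, 1901: 30 days (June has 30).
Jul 1, 1901 → Aug 1, 1901: 31 days (July has 31).
Aug 1, 1901 → Sep 1, 1901: 31 days (August has 31).
Sep 1, 1901 → Oct 1, 1901: 30 days (September has 30).
Oct 1, 1901 → Nov 1, 1901: 31 days (October has 31).
Nov 1, 1901 → Nov 18, 1901: 17 days.
Total: 321 days.
321 mod 7 = 6, so Tuesday + 6 = Monday.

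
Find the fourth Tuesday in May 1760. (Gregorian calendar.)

May 1, 1760 is a Thursday.
The first Tuesday is therefore May 6 (5 days later).
The fourth Tuesday is 6 + 3×7 = May 27.

May 27, 1760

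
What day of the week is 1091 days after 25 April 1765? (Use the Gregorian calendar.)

Wednesday

Apr 25, 1765 is a Thursday.
1091 mod 7 = 6, so 1091 days after a Thursday is Thursday + 6 = Wednesday.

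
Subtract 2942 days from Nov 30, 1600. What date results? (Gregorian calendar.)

November 10, 1592

−366 (one year; includes Feb 29, 1600) → Nov 30, 1599 (2576 left).
−365 (one year) → Nov 30, 1598 (2211 left).
−365 (one year) → Nov 30, 1597 (1846 left).
−365 (one year) → Nov 30, 1596 (1481 left).
−366 (one year; includes Feb 29, 1596) → Nov 30, 1595 (1115 left).
−365 (one year) → Nov 30, 1594 (750 left).
−365 (one year) → Nov 30, 1593 (385 left).
−30 → Oct 31, 1593 (end of Oct, 31 days; 355 left).
−31 → Sep 30, 1593 (end of Sep, 30 days; 324 left).
−30 → Aug 31, 1593 (end of Aug, 31 days; 294 left).
−31 → Jul 31, 1593 (end of Jul, 31 days; 263 left).
−31 → Jun 30, 1593 (end of Jun, 30 days; 232 left).
−30 → May 31, 1593 (end of May, 31 days; 202 left).
−31 → Apr 30, 1593 (end of Apr, 30 days; 171 left).
−30 → Mar 31, 1593 (end of Mar, 31 days; 141 left).
−31 → Feb 28, 1593 (end of Feb, 28 days; 110 left).
−28 → Jan 31, 1593 (end of Jan, 31 days; 82 left).
−31 → Dec 31, 1592 (end of Dec, 31 days; 51 left).
−31 → Nov 30, 1592 (end of Nov, 30 days; 20 left).
−20 → Nov 10, 1592.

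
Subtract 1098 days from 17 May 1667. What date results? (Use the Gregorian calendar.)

May 14, 1664

−365 (one year) → May 17, 1666 (733 left).
−365 (one year) → May 17, 1665 (368 left).
−17 → Apr 30, 1665 (end of Apr, 30 days; 351 left).
−30 → Mar 31, 1665 (end of Mar, 31 days; 321 left).
−31 → Feb 28, 1665 (end of Feb, 28 days; 290 left).
−28 → Jan 31, 1665 (end of Jan, 31 days; 262 left).
−31 → Dec 31, 1664 (end of Dec, 31 days; 231 left).
−31 → Nov 30, 1664 (end of Nov, 30 days; 200 left).
−30 → Oct 31, 1664 (end of Oct, 31 days; 170 left).
−31 → Sep 30, 1664 (end of Sep, 30 days; 139 left).
−30 → Aug 31, 1664 (end of Aug, 31 days; 109 left).
−31 → Jul 31, 1664 (end of Jul, 31 days; 78 left).
−31 → Jun 30, 1664 (end of Jun, 30 days; 47 left).
−30 → May 31, 1664 (end of May, 31 days; 17 left).
−17 → May 14, 1664.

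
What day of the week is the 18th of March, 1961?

Saturday

Doomsday rule: the anchor day for the 1900s is Wednesday. For year 61: 61÷12 = 5 r 1, and 1÷4 = 0, so 5+1+0 = 6.
Wednesday + 6 ≡ Tuesday — that's 1961's doomsday.
In March the doomsday date is Mar 14.
Mar 18 is 4 days after Mar 14; 4 mod 7 = 4, so Tuesday + 4 = Saturday.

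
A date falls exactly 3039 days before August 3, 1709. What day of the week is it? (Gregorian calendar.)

Aug 3, 1709 is a Saturday.
3039 mod 7 = 1, so 3039 days before a Saturday is Saturday − 1 = Friday.

Friday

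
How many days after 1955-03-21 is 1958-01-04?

Mar 21, 1955 → Mar 21, 1956: 366 days (Feb 29, 1956 is in that span).
Mar 21, 1956 → Mar 21, 1957: 365 days.
Mar 21, 1957 → Apr 21, 1957: 31 days (March has 31).
Apr 21, 1957 → May 21, 1957: 30 days (April has 30).
May 21, 1957 → Jun 21, 1957: 31 days (May has 31).
Jun 21, 1957 → Jul 21, 1957: 30 days (June has 30).
Jul 21, 1957 → Aug 21, 1957: 31 days (July has 31).
Aug 21, 1957 → Sep 21, 1957: 31 days (August has 31).
Sep 21, 1957 → Oct 21, 1957: 30 days (September has 30).
Oct 21, 1957 → Nov 21, 1957: 31 days (October has 31).
Nov 21, 1957 → Dec 21, 1957: 30 days (November has 30).
Dec 21, 1957 → Jan 4, 1958: 14 days.
Total: 1020 days.

1020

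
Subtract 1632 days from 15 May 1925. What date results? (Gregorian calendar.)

−365 (one year) → May 15, 1924 (1267 left).
−366 (one year; includes Feb 29, 1924) → May 15, 1923 (901 left).
−365 (one year) → May 15, 1922 (536 left).
−365 (one year) → May 15, 1921 (171 left).
−15 → Apr 30, 1921 (end of Apr, 30 days; 156 left).
−30 → Mar 31, 1921 (end of Mar, 31 days; 126 left).
−31 → Feb 28, 1921 (end of Feb, 28 days; 95 left).
−28 → Jan 31, 1921 (end of Jan, 31 days; 67 left).
−31 → Dec 31, 1920 (end of Dec, 31 days; 36 left).
−31 → Nov 30, 1920 (end of Nov, 30 days; 5 left).
−5 → Nov 25, 1920.

November 25, 1920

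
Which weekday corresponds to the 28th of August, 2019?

Doomsday rule: the anchor day for the 2000s is Tuesday. For year 19: 19÷12 = 1 r 7, and 7÷4 = 1, so 1+7+1 = 9.
Tuesday + 9 ≡ Thursday — that's 2019's doomsday.
In August the doomsday date is Aug 8.
Aug 28 is 20 days after Aug 8; 20 mod 7 = 6, so Thursday + 6 = Wednesday.

Wednesday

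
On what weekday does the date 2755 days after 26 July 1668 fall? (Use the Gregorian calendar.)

Jul 26, 1668 is a Thursday.
2755 mod 7 = 4, so 2755 days after a Thursday is Thursday + 4 = Monday.

Monday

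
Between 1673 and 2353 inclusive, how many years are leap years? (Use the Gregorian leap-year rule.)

164

Multiples of 4 in [1673,2353]: 170.
Of those, multiples of 100: 7 (not leap unless ÷400).
Multiples of 400: 1.
Leap years = 170 − 7 + 1 = 164.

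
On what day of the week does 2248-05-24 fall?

Doomsday rule: the anchor day for the 2200s is Friday. For year 48: 48÷12 = 4 r 0, and 0÷4 = 0, so 4+0+0 = 4.
Friday + 4 ≡ Tuesday — that's 2248's doomsday.
In May the doomsday date is May 9.
May 24 is 15 days after May 9; 15 mod 7 = 1, so Tuesday + 1 = Wednesday.

Wednesday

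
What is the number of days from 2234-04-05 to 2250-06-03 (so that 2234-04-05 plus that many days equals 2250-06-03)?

Apr 5, 2234 → Apr 5, 2235: 365 days.
Apr 5, 2235 → Apr 5, 2236: 366 days (Feb 29, 2236 is in that span).
Apr 5, 2236 → Apr 5, 2237: 365 days.
Apr 5, 2237 → Apr 5, 2238: 365 days.
Apr 5, 2238 → Apr 5, 2239: 365 days.
Apr 5, 2239 → Apr 5, 2240: 366 days (Feb 29, 2240 is in that span).
Apr 5, 2240 → Apr 5, 2241: 365 days.
Apr 5, 2241 → Apr 5, 2242: 365 days.
Apr 5, 2242 → Apr 5, 2243: 365 days.
Apr 5, 2243 → Apr 5, 2244: 366 days (Feb 29, 2244 is in that span).
Apr 5, 2244 → Apr 5, 2245: 365 days.
Apr 5, 2245 → Apr 5, 2246: 365 days.
Apr 5, 2246 → Apr 5, 2247: 365 days.
Apr 5, 2247 → Apr 5, 2248: 366 days (Feb 29, 2248 is in that span).
Apr 5, 2248 → Apr 5, 2249: 365 days.
Apr 5, 2249 → Apr 5, 2250: 365 days.
Apr 5, 2250 → May 5, 2250: 30 days (April has 30).
May 5, 2250 → Jun 3, 2250: 29 days.
Total: 5903 days.

5903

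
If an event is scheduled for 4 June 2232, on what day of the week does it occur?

Doomsday rule: the anchor day for the 2200s is Friday. For year 32: 32÷12 = 2 r 8, and 8÷4 = 2, so 2+8+2 = 12.
Friday + 12 ≡ Wednesday — that's 2232's doomsday.
In June the doomsday date is Jun 6.
Jun 4 is 2 days before Jun 6; 2 mod 7 = 2, so Wednesday − 2 = Monday.

Monday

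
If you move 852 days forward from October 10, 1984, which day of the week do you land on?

Monday

Oct 10, 1984 is a Wednesday.
852 mod 7 = 5, so 852 days after a Wednesday is Wednesday + 5 = Monday.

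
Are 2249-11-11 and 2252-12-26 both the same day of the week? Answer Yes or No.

From Nov 11, 2249 to Dec 26, 2252 is 1141 days.
1141 mod 7 = 0, so they are the same weekday.
(Nov 11, 2249 is a Sunday; Dec 26, 2252 is a Sunday.)

Yes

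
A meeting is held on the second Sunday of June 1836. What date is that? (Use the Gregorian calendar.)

June 12, 1836

June 1, 1836 is a Wednesday.
The first Sunday is therefore June 5 (4 days later).
The second Sunday is 5 + 1×7 = June 12.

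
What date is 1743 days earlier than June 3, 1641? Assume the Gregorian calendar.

−365 (one year) → Jun 3, 1640 (1378 left).
−366 (one year; includes Feb 29, 1640) → Jun 3, 1639 (1012 left).
−365 (one year) → Jun 3, 1638 (647 left).
−365 (one year) → Jun 3, 1637 (282 left).
−3 → May 31, 1637 (end of May, 31 days; 279 left).
−31 → Apr 30, 1637 (end of Apr, 30 days; 248 left).
−30 → Mar 31, 1637 (end of Mar, 31 days; 218 left).
−31 → Feb 28, 1637 (end of Feb, 28 days; 187 left).
−28 → Jan 31, 1637 (end of Jan, 31 days; 159 left).
−31 → Dec 31, 1636 (end of Dec, 31 days; 128 left).
−31 → Nov 30, 1636 (end of Nov, 30 days; 97 left).
−30 → Oct 31, 1636 (end of Oct, 31 days; 67 left).
−31 → Sep 30, 1636 (end of Sep, 30 days; 36 left).
−30 → Aug 31, 1636 (end of Aug, 31 days; 6 left).
−6 → Aug 25, 1636.

August 25, 1636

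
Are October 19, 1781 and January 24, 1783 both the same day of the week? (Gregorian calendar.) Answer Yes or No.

Yes

From Oct 19, 1781 to Jan 24, 1783 is 462 days.
462 mod 7 = 0, so they are the same weekday.
(Oct 19, 1781 is a Friday; Jan 24, 1783 is a Friday.)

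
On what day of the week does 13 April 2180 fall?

Doomsday rule: the anchor day for the 2100s is Sunday. For year 80: 80÷12 = 6 r 8, and 8÷4 = 2, so 6+8+2 = 16.
Sunday + 16 ≡ Tuesday — that's 2180's doomsday.
In April the doomsday date is Apr 4.
Apr 13 is 9 days after Apr 4; 9 mod 7 = 2, so Tuesday + 2 = Thursday.

Thursday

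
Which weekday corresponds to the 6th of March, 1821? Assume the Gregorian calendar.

Tuesday

Doomsday rule: the anchor day for the 1800s is Friday. For year 21: 21÷12 = 1 r 9, and 9÷4 = 2, so 1+9+2 = 12.
Friday + 12 ≡ Wednesday — that's 1821's doomsday.
In March the doomsday date is Mar 14.
Mar 6 is 8 days before Mar 14; 8 mod 7 = 1, so Wednesday − 1 = Tuesday.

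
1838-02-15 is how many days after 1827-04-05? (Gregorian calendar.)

Apr 5, 1827 → Apr 5, 1828: 366 days (Feb 29, 1828 is in that span).
Apr 5, 1828 → Apr 5, 1829: 365 days.
Apr 5, 1829 → Apr 5, 1830: 365 days.
Apr 5, 1830 → Apr 5, 1831: 365 days.
Apr 5, 1831 → Apr 5, 1832: 366 days (Feb 29, 1832 is in that span).
Apr 5, 1832 → Apr 5, 1833: 365 days.
Apr 5, 1833 → Apr 5, 1834: 365 days.
Apr 5, 1834 → Apr 5, 1835: 365 days.
Apr 5, 1835 → Apr 5, 1836: 366 days (Feb 29, 1836 is in that span).
Apr 5, 1836 → Apr 5, 1837: 365 days.
Apr 5, 1837 → May 5, 1837: 30 days (April has 30).
May 5, 1837 → Jun 5, 1837: 31 days (May has 31).
Jun 5, 1837 → Jul 5, 1837: 30 days (June has 30).
Jul 5, 1837 → Aug 5, 1837: 31 days (July has 31).
Aug 5, 1837 → Sep 5, 1837: 31 days (August has 31).
Sep 5, 1837 → Oct 5, 1837: 30 days (September has 30).
Oct 5, 1837 → Nov 5, 1837: 31 days (October has 31).
Nov 5, 1837 → Dec 5, 1837: 30 days (November has 30).
Dec 5, 1837 → Jan 5, 1838: 31 days (December has 31).
Jan 5, 1838 → Feb 5, 1838: 31 days (January has 31).
Feb 5, 1838 → Feb 15, 1838: 10 days.
Total: 3969 days.

3969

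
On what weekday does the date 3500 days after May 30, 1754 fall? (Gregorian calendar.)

Thursday

May 30, 1754 is a Thursday.
3500 mod 7 = 0, so 3500 days after a Thursday is Thursday + 0 = Thursday.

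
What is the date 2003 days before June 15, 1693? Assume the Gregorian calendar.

December 21, 1687

−365 (one year) → Jun 15, 1692 (1638 left).
−366 (one year; includes Feb 29, 1692) → Jun 15, 1691 (1272 left).
−365 (one year) → Jun 15, 1690 (907 left).
−365 (one year) → Jun 15, 1689 (542 left).
−365 (one year) → Jun 15, 1688 (177 left).
−15 → May 31, 1688 (end of May, 31 days; 162 left).
−31 → Apr 30, 1688 (end of Apr, 30 days; 131 left).
−30 → Mar 31, 1688 (end of Mar, 31 days; 101 left).
−31 → Feb 29, 1688 (end of Feb, 29 days; 70 left).
−29 → Jan 31, 1688 (end of Jan, 31 days; 41 left).
−31 → Dec 31, 1687 (end of Dec, 31 days; 10 left).
−10 → Dec 21, 1687.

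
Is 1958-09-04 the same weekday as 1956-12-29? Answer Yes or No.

No

From Dec 29, 1956 to Sep 4, 1958 is 614 days.
614 mod 7 = 5, so they are different weekdays.
(Dec 29, 1956 is a Saturday; Sep 4, 1958 is a Thursday.)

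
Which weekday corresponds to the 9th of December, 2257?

Doomsday rule: the anchor day for the 2200s is Friday. For year 57: 57÷12 = 4 r 9, and 9÷4 = 2, so 4+9+2 = 15.
Friday + 15 ≡ Saturday — that's 2257's doomsday.
In December the doomsday date is Dec 12.
Dec 9 is 3 days before Dec 12; 3 mod 7 = 3, so Saturday − 3 = Wednesday.

Wednesday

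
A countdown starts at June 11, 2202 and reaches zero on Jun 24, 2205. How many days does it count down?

1109

Jun 11, 2202 → Jun 11, 2203: 365 days.
Jun 11, 2203 → Jun 11, 2204: 366 days (Feb 29, 2204 is in that span).
Jun 11, 2204 → Jul 11, 2204: 30 days (June has 30).
Jul 11, 2204 → Aug 11, 2204: 31 days (July has 31).
Aug 11, 2204 → Sep 11, 2204: 31 days (August has 31).
Sep 11, 2204 → Oct 11, 2204: 30 days (September has 30).
Oct 11, 2204 → Nov 11, 2204: 31 days (October has 31).
Nov 11, 2204 → Dec 11, 2204: 30 days (November has 30).
Dec 11, 2204 → Jan 11, 2205: 31 days (December has 31).
Jan 11, 2205 → Feb 11, 2205: 31 days (January has 31).
Feb 11, 2205 → Mar 11, 2205: 28 days (February has 28).
Mar 11, 2205 → Apr 11, 2205: 31 days (March has 31).
Apr 11, 2205 → May 11, 2205: 30 days (April has 30).
May 11, 2205 → Jun 11, 2205: 31 days (May has 31).
Jun 11, 2205 → Jun 24, 2205: 13 days.
Total: 1109 days.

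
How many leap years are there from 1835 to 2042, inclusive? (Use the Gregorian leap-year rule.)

Multiples of 4 in [1835,2042]: 52.
Of those, multiples of 100: 2 (not leap unless ÷400).
Multiples of 400: 1.
Leap years = 52 − 2 + 1 = 51.

51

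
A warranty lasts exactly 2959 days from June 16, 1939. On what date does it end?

July 23, 1947

+366 (one year; includes Feb 29, 1940) → Jun 16, 1940 (2593 left).
+365 (one year) → Jun 16, 1941 (2228 left).
+365 (one year) → Jun 16, 1942 (1863 left).
+365 (one year) → Jun 16, 1943 (1498 left).
+366 (one year; includes Feb 29, 1944) → Jun 16, 1944 (1132 left).
+365 (one year) → Jun 16, 1945 (767 left).
+365 (one year) → Jun 16, 1946 (402 left).
+365 (one year) → Jun 16, 1947 (37 left).
Jun has 30 days: +15 → Jul 1, 1947 (22 left).
+22 → Jul 23, 1947.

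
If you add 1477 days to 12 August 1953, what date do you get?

+365 (one year) → Aug 12, 1954 (1112 left).
+365 (one year) → Aug 12, 1955 (747 left).
+366 (one year; includes Feb 29, 1956) → Aug 12, 1956 (381 left).
Aug has 31 days: +20 → Sep 1, 1956 (361 left).
Sep has 30 days: +30 → Oct 1, 1956 (331 left).
Oct has 31 days: +31 → Nov 1, 1956 (300 left).
Nov has 30 days: +30 → Dec 1, 1956 (270 left).
Dec has 31 days: +31 → Jan 1, 1957 (239 left).
Jan has 31 days: +31 → Feb 1, 1957 (208 left).
Feb has 28 days: +28 → Mar 1, 1957 (180 left).
Mar has 31 days: +31 → Apr 1, 1957 (149 left).
Apr has 30 days: +30 → May 1, 1957 (119 left).
May has 31 days: +31 → Jun 1, 1957 (88 left).
Jun has 30 days: +30 → Jul 1, 1957 (58 left).
Jul has 31 days: +31 → Aug 1, 1957 (27 left).
+27 → Aug 28, 1957.

August 28, 1957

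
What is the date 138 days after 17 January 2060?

June 3, 2060

Jan has 31 days: +15 → Feb 1, 2060 (123 left).
Feb has 29 days: +29 → Mar 1, 2060 (94 left).
Mar has 31 days: +31 → Apr 1, 2060 (63 left).
Apr has 30 days: +30 → May 1, 2060 (33 left).
May has 31 days: +31 → Jun 1, 2060 (2 left).
+2 → Jun 3, 2060.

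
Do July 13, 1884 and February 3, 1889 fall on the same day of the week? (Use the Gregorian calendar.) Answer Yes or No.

Yes

From Jul 13, 1884 to Feb 3, 1889 is 1666 days.
1666 mod 7 = 0, so they are the same weekday.
(Jul 13, 1884 is a Sunday; Feb 3, 1889 is a Sunday.)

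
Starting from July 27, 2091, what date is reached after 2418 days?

March 10, 2098

+366 (one year; includes Feb 29, 2092) → Jul 27, 2092 (2052 left).
+365 (one year) → Jul 27, 2093 (1687 left).
+365 (one year) → Jul 27, 2094 (1322 left).
+365 (one year) → Jul 27, 2095 (957 left).
+366 (one year; includes Feb 29, 2096) → Jul 27, 2096 (591 left).
+365 (one year) → Jul 27, 2097 (226 left).
Jul has 31 days: +5 → Aug 1, 2097 (221 left).
Aug has 31 days: +31 → Sep 1, 2097 (190 left).
Sep has 30 days: +30 → Oct 1, 2097 (160 left).
Oct has 31 days: +31 → Nov 1, 2097 (129 left).
Nov has 30 days: +30 → Dec 1, 2097 (99 left).
Dec has 31 days: +31 → Jan 1, 2098 (68 left).
Jan has 31 days: +31 → Feb 1, 2098 (37 left).
Feb has 28 days: +28 → Mar 1, 2098 (9 left).
+9 → Mar 10, 2098.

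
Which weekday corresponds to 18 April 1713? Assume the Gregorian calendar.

Doomsday rule: the anchor day for the 1700s is Sunday. For year 13: 13÷12 = 1 r 1, and 1÷4 = 0, so 1+1+0 = 2.
Sunday + 2 ≡ Tuesday — that's 1713's doomsday.
In April the doomsday date is Apr 4.
Apr 18 is 14 days after Apr 4; 14 mod 7 = 0, so Tuesday + 0 = Tuesday.

Tuesday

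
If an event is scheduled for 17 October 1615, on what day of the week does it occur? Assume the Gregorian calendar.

Saturday

Doomsday rule: the anchor day for the 1600s is Tuesday. For year 15: 15÷12 = 1 r 3, and 3÷4 = 0, so 1+3+0 = 4.
Tuesday + 4 ≡ Saturday — that's 1615's doomsday.
In October the doomsday date is Oct 10.
Oct 17 is 7 days after Oct 10; 7 mod 7 = 0, so Saturday + 0 = Saturday.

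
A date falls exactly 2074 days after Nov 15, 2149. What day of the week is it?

Nov 15, 2149 is a Saturday.
2074 mod 7 = 2, so 2074 days after a Saturday is Saturday + 2 = Monday.

Monday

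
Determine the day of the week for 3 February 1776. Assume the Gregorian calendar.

Doomsday rule: the anchor day for the 1700s is Sunday. For year 76: 76÷12 = 6 r 4, and 4÷4 = 1, so 6+4+1 = 11.
Sunday + 11 ≡ Thursday — that's 1776's doomsday.
In February the doomsday date is Feb 29 (1776 is a leap year (divisible by 4)).
Feb 3 is 26 days before Feb 29; 26 mod 7 = 5, so Thursday − 5 = Saturday.

Saturday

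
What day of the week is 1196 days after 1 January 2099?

Jan 1, 2099 is a Thursday.
1196 mod 7 = 6, so 1196 days after a Thursday is Thursday + 6 = Wednesday.

Wednesday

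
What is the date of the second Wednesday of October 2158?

October 11, 2158

October 1, 2158 is a Sunday.
The first Wednesday is therefore October 4 (3 days later).
The second Wednesday is 4 + 1×7 = October 11.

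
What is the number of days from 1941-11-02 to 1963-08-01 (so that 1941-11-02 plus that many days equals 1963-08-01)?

7942

Nov 2, 1941 → Nov 2, 1942: 365 days.
Nov 2, 1942 → Nov 2, 1943: 365 days.
Nov 2, 1943 → Nov 2, 1944: 366 days (Feb 29, 1944 is in that span).
Nov 2, 1944 → Nov 2, 1945: 365 days.
Nov 2, 1945 → Nov 2, 1946: 365 days.
Nov 2, 1946 → Nov 2, 1947: 365 days.
Nov 2, 1947 → Nov 2, 1948: 366 days (Feb 29, 1948 is in that span).
Nov 2, 1948 → Nov 2, 1949: 365 days.
Nov 2, 1949 → Nov 2, 1950: 365 days.
Nov 2, 1950 → Nov 2, 1951: 365 days.
Nov 2, 1951 → Nov 2, 1952: 366 days (Feb 29, 1952 is in that span).
Nov 2, 1952 → Nov 2, 1953: 365 days.
Nov 2, 1953 → Nov 2, 1954: 365 days.
Nov 2, 1954 → Nov 2, 1955: 365 days.
Nov 2, 1955 → Nov 2, 1956: 366 days (Feb 29, 1956 is in that span).
Nov 2, 1956 → Nov 2, 1957: 365 days.
Nov 2, 1957 → Nov 2, 1958: 365 days.
Nov 2, 1958 → Nov 2, 1959: 365 days.
Nov 2, 1959 → Nov 2, 1960: 366 days (Feb 29, 1960 is in that span).
Nov 2, 1960 → Nov 2, 1961: 365 days.
Nov 2, 1961 → Nov 2, 1962: 365 days.
Nov 2, 1962 → Dec 2, 1962: 30 days (November has 30).
Dec 2, 1962 → Jan 2, 1963: 31 days (December has 31).
Jan 2, 1963 → Feb 2, 1963: 31 days (January has 31).
Feb 2, 1963 → Mar 2, 1963: 28 days (February has 28).
Mar 2, 1963 → Apr 2, 1963: 31 days (March has 31).
Apr 2, 1963 → May 2, 1963: 30 days (April has 30).
May 2, 1963 → Jun 2, 1963: 31 days (May has 31).
Jun 2, 1963 → Jul 2, 1963: 30 days (June has 30).
Jul 2, 1963 → Aug 1, 1963: 30 days.
Total: 7942 days.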